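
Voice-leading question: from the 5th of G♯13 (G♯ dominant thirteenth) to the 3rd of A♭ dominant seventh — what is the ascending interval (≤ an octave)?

diminished seventh

The 5th of G♯13 (G♯ dominant thirteenth) is D♯; the 3rd of A♭ dominant seventh is C.
7 letter names make it a seventh; at 9 semitones (a whole step narrower than major) the quality is diminished.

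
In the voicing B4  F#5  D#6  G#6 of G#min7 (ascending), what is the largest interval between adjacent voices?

major sixth

Adjacent intervals: B4→F#5 = perfect fifth; F#5→D#6 = major sixth; D#6→G#6 = perfect fourth.
The largest is F#5 to D#6, a major sixth (9 semitones).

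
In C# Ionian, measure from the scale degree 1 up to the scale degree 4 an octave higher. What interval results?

Spelling C# Ionian: C# D# E# F# G# A# B#.
Scale degree 1 = C#; 4th scale degree (up an octave) = F#.
C# up to F# spans 11 letter names and 17 semitones — a perfect eleventh.

perfect eleventh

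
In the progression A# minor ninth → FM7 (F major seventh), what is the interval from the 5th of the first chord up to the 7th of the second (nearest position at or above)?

The 5th of A# minor ninth is E#; the 7th of FM7 (F major seventh) is E.
From E# to E: 11 semitones over an octave = diminished.

diminished octave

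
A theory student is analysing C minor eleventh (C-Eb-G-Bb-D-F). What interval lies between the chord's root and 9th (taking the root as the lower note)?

That puts C below D.
Counting 9 letters and 14 half steps from C gives a major ninth.

M9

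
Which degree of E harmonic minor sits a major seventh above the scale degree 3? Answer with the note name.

The scale is E F# G A B C D#.
The scale degree 3 is G; a major seventh above that is F# — scale degree 2.

F#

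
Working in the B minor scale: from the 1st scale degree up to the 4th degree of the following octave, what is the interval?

perfect 11th

B natural minor: B C# D E F# G A.
That puts B below E.
B up to E spans 11 letter names and 17 semitones — a perfect eleventh.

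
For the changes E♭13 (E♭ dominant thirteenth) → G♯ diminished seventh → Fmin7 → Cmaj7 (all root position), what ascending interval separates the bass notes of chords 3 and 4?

perfect fifth

The roots are F and C.
Counting 5 letters and 7 half steps from F gives a perfect fifth.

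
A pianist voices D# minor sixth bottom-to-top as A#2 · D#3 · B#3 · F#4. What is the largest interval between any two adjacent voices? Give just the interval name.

M6

Adjacent intervals: A#2→D#3 = perfect fourth; D#3→B#3 = major sixth; B#3→F#4 = diminished fifth.
The largest is D#3 to B#3, a major sixth (9 semitones).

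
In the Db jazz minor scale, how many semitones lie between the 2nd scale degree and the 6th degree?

The scale is Db Eb Fb Gb Ab Bb C.
Eb up to Bb is a perfect fifth — 7 semitones.

7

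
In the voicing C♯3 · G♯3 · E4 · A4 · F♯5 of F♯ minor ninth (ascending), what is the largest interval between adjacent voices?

Adjacent intervals: C♯3→G♯3 = perfect fifth; G♯3→E4 = minor sixth; E4→A4 = perfect fourth; A4→F♯5 = major sixth.
The largest is A4 to F♯5, a major sixth (9 semitones).

major sixth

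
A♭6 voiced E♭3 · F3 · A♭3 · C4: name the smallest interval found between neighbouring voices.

Adjacent intervals: E♭3→F3 = major second; F3→A♭3 = minor third; A♭3→C4 = major third.
The smallest is E♭3 to F3, a major second (2 semitones).

major second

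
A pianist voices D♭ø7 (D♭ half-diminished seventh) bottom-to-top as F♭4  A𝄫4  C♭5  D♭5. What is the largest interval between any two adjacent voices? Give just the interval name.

major third

Adjacent intervals: F♭4→A𝄫4 = minor third; A𝄫4→C♭5 = major third; C♭5→D♭5 = major second.
The largest is A𝄫4 to C♭5, a major third (4 semitones).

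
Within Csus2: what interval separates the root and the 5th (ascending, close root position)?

perfect fifth

Csus2 is spelled C D G.
That puts C below G.
From C to G is 7 semitones, exactly the perfect fifth.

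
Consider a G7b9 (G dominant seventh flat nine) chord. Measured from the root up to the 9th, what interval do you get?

Spelling the chord: G-B-D-F-Ab.
The root is G and the 9th is Ab.
G up to Ab is 13 semitones, a half step narrower than a major ninth, so the interval is minor.

minor 9th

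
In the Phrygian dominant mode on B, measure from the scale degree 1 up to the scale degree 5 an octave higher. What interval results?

perfect 12th

The scale runs B C D# E F# G A.
So we need the interval from B up to F#.
B up to F# spans 12 letter names and 19 semitones — a perfect twelfth.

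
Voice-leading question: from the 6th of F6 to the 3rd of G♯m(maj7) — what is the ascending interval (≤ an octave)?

major sixth

The 6th of F6 is D; the 3rd of G♯m(maj7) is B.
Counting 6 letters and 9 half steps from D gives a major sixth.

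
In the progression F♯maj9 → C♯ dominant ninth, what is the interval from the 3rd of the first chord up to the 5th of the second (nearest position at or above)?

minor seventh

The 3rd of F♯maj9 is A♯; the 5th of C♯ dominant ninth is G♯.
From A♯ to G♯: 10 semitones over a seventh = minor.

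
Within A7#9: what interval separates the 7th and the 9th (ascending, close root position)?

The chord tones of A7#9 are A C# E G B#.
That puts G below B#.
3 letter names make it a third; at 5 semitones (a half step wider than major) the quality is augmented.

augmented third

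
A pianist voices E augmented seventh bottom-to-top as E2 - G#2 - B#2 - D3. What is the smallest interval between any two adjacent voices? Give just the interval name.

Adjacent intervals: E2→G#2 = major third; G#2→B#2 = major third; B#2→D3 = diminished third.
The smallest is B#2 to D3, a diminished third (2 semitones).

d3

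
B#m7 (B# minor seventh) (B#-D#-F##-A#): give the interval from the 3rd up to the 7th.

perfect fifth

So we need the interval from D# up to A#.
D# up to A# spans 5 letter names and 7 semitones — a perfect fifth.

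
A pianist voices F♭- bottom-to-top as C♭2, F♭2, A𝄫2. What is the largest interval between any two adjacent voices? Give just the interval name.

perfect fourth

Adjacent intervals: C♭2→F♭2 = perfect fourth; F♭2→A𝄫2 = minor third.
The largest is C♭2 to F♭2, a perfect fourth (5 semitones).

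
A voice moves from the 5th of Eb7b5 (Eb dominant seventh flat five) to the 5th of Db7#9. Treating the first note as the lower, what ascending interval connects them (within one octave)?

Eb7b5 (Eb dominant seventh flat five) has Bbb as its 5th, and Db7#9 has Ab as its 5th.
From Bbb to Ab is 11 semitones, exactly the major seventh.

major seventh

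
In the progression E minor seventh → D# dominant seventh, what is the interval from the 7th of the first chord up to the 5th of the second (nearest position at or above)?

E minor seventh has D as its 7th, and D# dominant seventh has A# as its 5th.
From D to A#: 8 semitones over a fifth = augmented.

augmented 5th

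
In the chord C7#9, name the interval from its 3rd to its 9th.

major 7th

C7#9 is spelled C E G Bb D#.
3rd = E; 9th = D#.
Counting 7 letters and 11 half steps from E gives a major seventh.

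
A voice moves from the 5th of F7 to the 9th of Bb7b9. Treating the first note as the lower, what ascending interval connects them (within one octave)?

diminished 8th

F7 has C as its 5th, and Bb7b9 has Cb as its 9th.
From C to Cb: 11 semitones over an octave = diminished.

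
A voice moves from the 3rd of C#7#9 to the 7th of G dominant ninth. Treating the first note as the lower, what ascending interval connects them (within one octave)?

diminished 2nd

C#7#9 has E# as its 3rd, and G dominant ninth has F as its 7th.
E# up to F is 0 semitones, a whole step narrower than a major second, so the interval is diminished.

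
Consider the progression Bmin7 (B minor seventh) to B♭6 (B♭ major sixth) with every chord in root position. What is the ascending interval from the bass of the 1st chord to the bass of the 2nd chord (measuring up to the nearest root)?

diminished 8th

The roots are B and B♭.
B up to B♭ is 11 semitones, a half step narrower than a perfect octave, so the interval is diminished.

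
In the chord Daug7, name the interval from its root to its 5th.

D+7 (D augmented seventh) is spelled D, F#, A#, C.
So we need the interval from D up to A#.
5 letter names make it a fifth; at 8 semitones (a half step wider than perfect) the quality is augmented.

augmented 5th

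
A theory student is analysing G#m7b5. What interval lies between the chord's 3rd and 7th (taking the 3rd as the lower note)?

perfect fifth

G#m7b5 is spelled G#, B, D, F#.
That puts B below F#.
B up to F# spans 5 letter names and 7 semitones — a perfect fifth.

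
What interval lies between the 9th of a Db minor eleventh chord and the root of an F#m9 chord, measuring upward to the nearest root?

augmented 2nd

The 9th of Db minor eleventh is Eb; the root of F#m9 is F#.
From Eb to F#: 3 semitones over a second = augmented.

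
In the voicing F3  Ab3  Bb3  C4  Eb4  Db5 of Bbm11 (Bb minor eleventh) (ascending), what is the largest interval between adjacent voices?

minor 7th

Adjacent intervals: F3→Ab3 = minor third; Ab3→Bb3 = major second; Bb3→C4 = major second; C4→Eb4 = minor third; Eb4→Db5 = minor seventh.
The largest is Eb4 to Db5, a minor seventh (10 semitones).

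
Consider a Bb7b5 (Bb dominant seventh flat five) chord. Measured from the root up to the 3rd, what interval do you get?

Bb7b5 (Bb dominant seventh flat five): Bb-D-Fb-Ab.
Root = Bb; 3rd = D.
Bb up to D spans 3 letter names and 4 semitones — a major third.

major third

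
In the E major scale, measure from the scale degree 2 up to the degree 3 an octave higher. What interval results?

Spelling the E major scale: E F# G# A B C# D#.
So we need the interval from F# up to G#.
F# up to G# spans 9 letter names and 14 semitones — a major ninth.

major ninth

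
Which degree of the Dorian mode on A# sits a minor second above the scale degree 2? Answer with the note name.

C#

The scale is A# B# C# D# E# F## G#.
The scale degree 2 is B#; a minor second above that is C# — scale degree 3.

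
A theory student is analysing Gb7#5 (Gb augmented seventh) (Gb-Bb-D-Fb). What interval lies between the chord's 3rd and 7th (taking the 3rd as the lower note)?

diminished fifth

3rd = Bb; 7th = Fb.
From Bb to Fb: 6 semitones over a fifth = diminished.
That tritone between 3rd and 7th is what gives the dominant seventh its pull toward resolution.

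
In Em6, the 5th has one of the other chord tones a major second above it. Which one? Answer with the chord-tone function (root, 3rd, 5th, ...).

The chord tones of Emin6 are E, G, B, C#.
The 5th is B. A major second above B is C#.
C# is the chord's 6th.

6th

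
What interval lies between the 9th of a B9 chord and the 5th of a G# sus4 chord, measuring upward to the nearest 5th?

M2

B9 has C# as its 9th, and G# sus4 has D# as its 5th.
C# up to D# spans 2 letter names and 2 semitones — a major second.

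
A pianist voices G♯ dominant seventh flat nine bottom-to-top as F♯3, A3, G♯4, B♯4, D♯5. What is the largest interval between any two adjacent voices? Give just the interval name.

major 7th

Adjacent intervals: F♯3→A3 = minor third; A3→G♯4 = major seventh; G♯4→B♯4 = major third; B♯4→D♯5 = minor third.
The largest is A3 to G♯4, a major seventh (11 semitones).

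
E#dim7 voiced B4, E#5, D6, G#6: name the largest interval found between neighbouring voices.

Adjacent intervals: B4→E#5 = augmented fourth; E#5→D6 = diminished seventh; D6→G#6 = augmented fourth.
The largest is E#5 to D6, a diminished seventh (9 semitones).

diminished 7th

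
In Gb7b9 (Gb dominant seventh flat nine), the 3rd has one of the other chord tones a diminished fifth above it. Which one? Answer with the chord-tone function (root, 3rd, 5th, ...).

The chord tones of Gb7b9 are Gb–Bb–Db–Fb–Abb.
The 3rd is Bb. A diminished fifth above Bb is Fb.
Fb is the chord's 7th.

7th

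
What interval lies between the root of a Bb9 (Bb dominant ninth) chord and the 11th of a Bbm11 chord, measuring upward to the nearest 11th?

perfect 4th

Bb9 (Bb dominant ninth) has Bb as its root, and Bbm11 has Eb as its 11th.
Bb up to Eb spans 4 letter names and 5 semitones — a perfect fourth.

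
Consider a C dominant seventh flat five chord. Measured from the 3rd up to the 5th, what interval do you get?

diminished 3rd

The chord tones of C7b5 are C–E–Gb–Bb.
That puts E below Gb.
From E to Gb: 2 semitones over a third = diminished.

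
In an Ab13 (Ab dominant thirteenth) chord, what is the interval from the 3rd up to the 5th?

The chord tones of Ab13 (Ab dominant thirteenth) are Ab-C-Eb-Gb-Bb-F.
That puts C below Eb.
3 letter names make it a third; at 3 semitones (a half step narrower than major) the quality is minor.

m3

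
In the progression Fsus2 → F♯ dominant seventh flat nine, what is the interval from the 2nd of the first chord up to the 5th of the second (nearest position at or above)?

The 2nd of Fsus2 is G; the 5th of F♯ dominant seventh flat nine is C♯.
From G to C♯: 6 semitones over a fourth = augmented.

augmented 4th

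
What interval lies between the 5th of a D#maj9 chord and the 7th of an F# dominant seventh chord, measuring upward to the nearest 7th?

The 5th of D#maj9 is A#; the 7th of F# dominant seventh is E.
A# up to E is 6 semitones, a half step narrower than a perfect fifth, so the interval is diminished.

diminished 5th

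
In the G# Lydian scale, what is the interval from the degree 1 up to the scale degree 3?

G# lydian: G# A# B# C## D# E# F##.
That puts G# below B#.
From G# to B# is 4 semitones, exactly the major third.

major third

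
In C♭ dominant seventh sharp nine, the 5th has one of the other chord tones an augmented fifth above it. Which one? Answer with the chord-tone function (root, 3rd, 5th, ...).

C♭7#9 is spelled C♭, E♭, G♭, B𝄫, D.
The 5th is G♭. An augmented fifth above G♭ is D.
D is the chord's 9th.

9th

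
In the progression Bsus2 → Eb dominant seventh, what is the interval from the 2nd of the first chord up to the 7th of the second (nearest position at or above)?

d2

The 2nd of Bsus2 is C#; the 7th of Eb dominant seventh is Db.
2 letter names make it a second; at 0 semitones (a whole step narrower than major) the quality is diminished.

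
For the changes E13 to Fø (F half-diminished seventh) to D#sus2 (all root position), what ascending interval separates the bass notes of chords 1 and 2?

The roots are E and F.
E up to F is 1 semitone, a half step narrower than a major second, so the interval is minor.

minor 2nd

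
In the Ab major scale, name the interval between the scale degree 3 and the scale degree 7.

perfect fifth

Ab major: Ab Bb C Db Eb F G.
Scale degree 3 = C; 7th degree = G.
From C to G is 7 semitones, exactly the perfect fifth.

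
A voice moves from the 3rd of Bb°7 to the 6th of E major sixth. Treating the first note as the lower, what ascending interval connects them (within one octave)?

The 3rd of Bb°7 is Db; the 6th of E major sixth is C#.
7 letter names make it a seventh; at 12 semitones (a half step wider than major) the quality is augmented.

augmented seventh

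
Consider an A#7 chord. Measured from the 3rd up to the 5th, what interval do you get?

minor third

The chord tones of A#7 (A# dominant seventh) are A#–C##–E#–G#.
3rd = C##; 5th = E#.
C## up to E# is 3 semitones, a half step narrower than a major third, so the interval is minor.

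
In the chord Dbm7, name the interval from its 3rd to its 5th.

Db minor seventh is spelled Db, Fb, Ab, Cb.
So we need the interval from Fb up to Ab.
Counting 3 letters and 4 half steps from Fb gives a major third.

major 3rd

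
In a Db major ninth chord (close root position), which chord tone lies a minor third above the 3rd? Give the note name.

The chord tones of Db major ninth are Db, F, Ab, C, Eb.
The 3rd is F. A minor third above F is Ab.
Ab is the chord's 5th.

Ab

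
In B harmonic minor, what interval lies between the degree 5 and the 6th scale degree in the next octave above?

minor 9th

B harmonic minor: B C# D E F# G A#.
That puts F# below G.
From F# to G: 13 semitones over a ninth = minor.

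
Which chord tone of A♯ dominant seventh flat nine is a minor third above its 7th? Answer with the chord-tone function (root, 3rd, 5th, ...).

9th

The chord tones of A♯7b9 (A♯ dominant seventh flat nine) are A♯, C𝄪, E♯, G♯, B.
The 7th is G♯. A minor third above G♯ is B.
B is the chord's 9th.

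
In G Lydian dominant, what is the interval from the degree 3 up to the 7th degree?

d5

Spelling G Lydian dominant: G A B C# D E F.
That puts B below F.
B up to F is 6 semitones, a half step narrower than a perfect fifth, so the interval is diminished.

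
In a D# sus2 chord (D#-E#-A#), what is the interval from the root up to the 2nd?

That puts D# below E#.
D# up to E# spans 2 letter names and 2 semitones — a major second.

major second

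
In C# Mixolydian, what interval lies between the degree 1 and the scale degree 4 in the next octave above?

perfect 11th

C# mixolydian: C# D# E# F# G# A# B.
Degree 1 = C#; 4th scale degree (up an octave) = F#.
C# up to F# spans 11 letter names and 17 semitones — a perfect eleventh.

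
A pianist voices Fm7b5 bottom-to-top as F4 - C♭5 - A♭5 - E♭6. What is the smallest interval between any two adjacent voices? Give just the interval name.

Adjacent intervals: F4→C♭5 = diminished fifth; C♭5→A♭5 = major sixth; A♭5→E♭6 = perfect fifth.
The smallest is F4 to C♭5, a diminished fifth (6 semitones).

d5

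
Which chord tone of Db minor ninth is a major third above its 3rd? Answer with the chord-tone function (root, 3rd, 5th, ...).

5th

The chord tones of Dbm9 (Db minor ninth) are Db–Fb–Ab–Cb–Eb.
The 3rd is Fb. A major third above Fb is Ab.
Ab is the chord's 5th.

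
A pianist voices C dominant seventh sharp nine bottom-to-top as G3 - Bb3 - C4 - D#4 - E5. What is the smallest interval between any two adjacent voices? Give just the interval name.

Adjacent intervals: G3→Bb3 = minor third; Bb3→C4 = major second; C4→D#4 = augmented second; D#4→E5 = minor ninth.
The smallest is Bb3 to C4, a major second (2 semitones).

major second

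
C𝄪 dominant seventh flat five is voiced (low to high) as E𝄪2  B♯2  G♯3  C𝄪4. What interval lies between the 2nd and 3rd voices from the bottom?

Those voices are B♯2 and G♯3.
From B♯ to G♯: 8 semitones over a sixth = minor.

minor 6th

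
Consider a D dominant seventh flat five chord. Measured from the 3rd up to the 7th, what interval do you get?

diminished 5th

The chord tones of D7b5 are D–F#–Ab–C.
That puts F# below C.
F# up to C is 6 semitones, a half step narrower than a perfect fifth, so the interval is diminished.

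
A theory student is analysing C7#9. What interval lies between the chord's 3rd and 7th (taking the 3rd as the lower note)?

C7#9: C–E–G–Bb–D#.
3rd = E; 7th = Bb.
From E to Bb: 6 semitones over a fifth = diminished.
This 3–7 tritone is the characteristic tension at the heart of the dominant sound.

diminished fifth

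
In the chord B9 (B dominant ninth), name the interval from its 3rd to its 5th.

m3

Spelling the chord: B–D#–F#–A–C#.
3rd = D#; 5th = F#.
3 letter names make it a third; at 3 semitones (a half step narrower than major) the quality is minor.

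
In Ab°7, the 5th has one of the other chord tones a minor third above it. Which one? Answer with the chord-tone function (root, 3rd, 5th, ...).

Abdim7 is spelled Ab, Cb, Ebb, Gbb.
The 5th is Ebb. A minor third above Ebb is Gbb.
Gbb is the chord's 7th.

7th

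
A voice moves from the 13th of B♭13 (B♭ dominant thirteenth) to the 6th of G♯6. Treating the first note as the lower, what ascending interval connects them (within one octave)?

The 13th of B♭13 (B♭ dominant thirteenth) is G; the 6th of G♯6 is E♯.
6 letter names make it a sixth; at 10 semitones (a half step wider than major) the quality is augmented.

augmented sixth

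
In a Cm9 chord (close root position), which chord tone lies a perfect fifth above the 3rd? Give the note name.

Bb

C minor ninth is spelled C, Eb, G, Bb, D.
The 3rd is Eb. A perfect fifth above Eb is Bb.
Bb is the chord's 7th.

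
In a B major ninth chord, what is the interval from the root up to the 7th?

major seventh

Spelling the chord: B D# F# A# C#.
That puts B below A#.
Counting 7 letters and 11 half steps from B gives a major seventh.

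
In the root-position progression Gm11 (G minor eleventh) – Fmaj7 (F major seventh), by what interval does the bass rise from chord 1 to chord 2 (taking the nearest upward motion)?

minor seventh

The roots are G and F.
G up to F is 10 semitones, a half step narrower than a major seventh, so the interval is minor.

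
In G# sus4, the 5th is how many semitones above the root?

The chord tones of G#sus4 are G#–C#–D#.
G# to D# is a perfect fifth: 7 semitones.

7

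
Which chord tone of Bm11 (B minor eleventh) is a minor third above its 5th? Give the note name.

B minor eleventh is spelled B–D–F♯–A–C♯–E.
The 5th is F♯. A minor third above F♯ is A.
A is the chord's 7th.

A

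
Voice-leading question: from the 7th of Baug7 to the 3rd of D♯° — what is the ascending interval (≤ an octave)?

Baug7 has A as its 7th, and D♯° has F♯ as its 3rd.
Counting 6 letters and 9 half steps from A gives a major sixth.

M6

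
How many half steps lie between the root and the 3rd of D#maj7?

4

Spelling the chord: D# F## A# C##.
D# to F## is a major third: 4 semitones.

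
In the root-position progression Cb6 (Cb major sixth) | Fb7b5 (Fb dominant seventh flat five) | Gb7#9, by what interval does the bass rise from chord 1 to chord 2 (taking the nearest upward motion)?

perfect 4th

The roots are Cb and Fb.
Cb up to Fb spans 4 letter names and 5 semitones — a perfect fourth.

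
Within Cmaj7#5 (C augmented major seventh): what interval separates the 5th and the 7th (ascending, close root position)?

Spelling the chord: C-E-G♯-B.
So we need the interval from G♯ up to B.
3 letter names make it a third; at 3 semitones (a half step narrower than major) the quality is minor.

minor 3rd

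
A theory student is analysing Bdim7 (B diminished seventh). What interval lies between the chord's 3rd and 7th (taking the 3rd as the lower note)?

diminished fifth

Spelling the chord: B, D, F, Ab.
So we need the interval from D up to Ab.
5 letter names make it a fifth; at 6 semitones (a half step narrower than perfect) the quality is diminished.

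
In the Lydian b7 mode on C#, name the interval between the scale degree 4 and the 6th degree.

Spelling the Lydian b7 mode on C#: C# D# E# F## G# A# B.
That puts F## below A#.
F## up to A# is 3 semitones, a half step narrower than a major third, so the interval is minor.

minor third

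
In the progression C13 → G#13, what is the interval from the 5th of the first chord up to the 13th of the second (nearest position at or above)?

augmented 6th

C13 has G as its 5th, and G#13 has E# as its 13th.
6 letter names make it a sixth; at 10 semitones (a half step wider than major) the quality is augmented.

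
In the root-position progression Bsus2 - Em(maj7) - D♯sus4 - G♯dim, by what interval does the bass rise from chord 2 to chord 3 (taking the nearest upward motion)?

M7

The roots are E and D♯.
Counting 7 letters and 11 half steps from E gives a major seventh.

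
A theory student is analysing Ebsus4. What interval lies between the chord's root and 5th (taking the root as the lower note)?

Ebsus4 (Eb sus4) is spelled Eb, Ab, Bb.
So we need the interval from Eb up to Bb.
Eb up to Bb spans 5 letter names and 7 semitones — a perfect fifth.

P5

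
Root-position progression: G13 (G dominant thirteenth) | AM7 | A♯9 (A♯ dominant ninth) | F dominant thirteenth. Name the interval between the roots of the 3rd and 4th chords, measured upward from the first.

d6

The roots are A♯ and F.
From A♯ to F: 7 semitones over a sixth = diminished.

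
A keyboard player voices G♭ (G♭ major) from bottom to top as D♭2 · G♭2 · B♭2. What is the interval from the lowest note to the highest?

The outer voices are D♭2 and B♭2.
Counting 6 letters and 9 half steps from D♭ gives a major sixth.

major sixth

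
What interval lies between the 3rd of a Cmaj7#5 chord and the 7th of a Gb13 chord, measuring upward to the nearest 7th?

Cmaj7#5 has E as its 3rd, and Gb13 has Fb as its 7th.
E up to Fb is 0 semitones, a whole step narrower than a major second, so the interval is diminished.

diminished second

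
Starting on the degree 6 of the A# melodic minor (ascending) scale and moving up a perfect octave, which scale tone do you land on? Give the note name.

The scale is A# B# C# D# E# F## G##.
The degree 6 is F##; a perfect octave above that is F## — scale degree 6.

F##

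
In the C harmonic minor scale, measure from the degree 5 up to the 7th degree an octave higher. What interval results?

major tenth

C harmonic minor: C D Eb F G Ab B.
Degree 5 = G; degree 7 (up an octave) = B.
G up to B spans 10 letter names and 16 semitones — a major tenth.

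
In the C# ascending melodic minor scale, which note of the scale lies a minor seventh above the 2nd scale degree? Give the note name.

C#

The scale is C# D# E F# G# A# B#.
The 2nd scale degree is D#; a minor seventh above that is C# — scale degree 1.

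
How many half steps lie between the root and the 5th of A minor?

A minor is spelled A, C, E.
A to E is a perfect fifth: 7 semitones.

7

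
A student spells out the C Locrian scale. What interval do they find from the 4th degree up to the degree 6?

minor third

C locrian: C Db Eb F Gb Ab Bb.
4th degree = F; degree 6 = Ab.
F up to Ab is 3 semitones, a half step narrower than a major third, so the interval is minor.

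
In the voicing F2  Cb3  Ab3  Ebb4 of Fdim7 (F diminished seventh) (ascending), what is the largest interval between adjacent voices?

major 6th

Adjacent intervals: F2→Cb3 = diminished fifth; Cb3→Ab3 = major sixth; Ab3→Ebb4 = diminished fifth.
The largest is Cb3 to Ab3, a major sixth (9 semitones).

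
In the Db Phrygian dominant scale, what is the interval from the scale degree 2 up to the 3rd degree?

Db phrygian dominant: Db Ebb F Gb Ab Bbb Cb.
So we need the interval from Ebb up to F.
2 letter names make it a second; at 3 semitones (a half step wider than major) the quality is augmented.

augmented second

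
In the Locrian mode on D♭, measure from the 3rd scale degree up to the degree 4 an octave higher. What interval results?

The scale runs D♭ E𝄫 F♭ G♭ A𝄫 B𝄫 C♭.
That puts F♭ below G♭.
From F♭ to G♭ is 14 semitones, exactly the major ninth.

major 9th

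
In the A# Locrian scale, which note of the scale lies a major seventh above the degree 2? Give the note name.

A#

The scale is A# B C# D# E F# G#.
The degree 2 is B; a major seventh above that is A# — scale degree 1.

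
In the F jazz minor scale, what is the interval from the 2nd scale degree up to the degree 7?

M6

F melodic minor: F G A♭ B♭ C D E.
So we need the interval from G up to E.
G up to E spans 6 letter names and 9 semitones — a major sixth.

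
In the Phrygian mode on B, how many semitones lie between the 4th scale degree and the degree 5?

2

The scale is B C D E F# G A.
E up to F# is a major second — 2 semitones.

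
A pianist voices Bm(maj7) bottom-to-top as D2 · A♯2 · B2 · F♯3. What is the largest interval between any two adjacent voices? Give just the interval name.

augmented fifth

Adjacent intervals: D2→A♯2 = augmented fifth; A♯2→B2 = minor second; B2→F♯3 = perfect fifth.
The largest is D2 to A♯2, an augmented fifth (8 semitones).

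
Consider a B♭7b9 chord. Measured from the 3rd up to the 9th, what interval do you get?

B♭ dominant seventh flat nine is spelled B♭–D–F–A♭–C♭.
The 3rd is D and the 9th is C♭.
7 letter names make it a seventh; at 9 semitones (a whole step narrower than major) the quality is diminished.

diminished seventh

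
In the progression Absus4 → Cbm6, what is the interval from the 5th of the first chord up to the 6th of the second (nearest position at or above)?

perfect fourth

The 5th of Absus4 is Eb; the 6th of Cbm6 is Ab.
Counting 4 letters and 5 half steps from Eb gives a perfect fourth.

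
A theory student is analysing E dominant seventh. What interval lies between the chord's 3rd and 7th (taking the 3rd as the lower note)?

The chord tones of E dominant seventh are E-G♯-B-D.
3rd = G♯; 7th = D.
From G♯ to D: 6 semitones over a fifth = diminished.
That tritone between 3rd and 7th is what gives the dominant seventh its pull toward resolution.

diminished fifth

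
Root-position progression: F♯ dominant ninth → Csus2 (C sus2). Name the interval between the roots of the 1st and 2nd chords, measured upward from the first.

The roots are F♯ and C.
5 letter names make it a fifth; at 6 semitones (a half step narrower than perfect) the quality is diminished.

d5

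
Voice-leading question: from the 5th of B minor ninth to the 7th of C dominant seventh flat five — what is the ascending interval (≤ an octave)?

diminished fourth

B minor ninth has F# as its 5th, and C dominant seventh flat five has Bb as its 7th.
4 letter names make it a fourth; at 4 semitones (a half step narrower than perfect) the quality is diminished.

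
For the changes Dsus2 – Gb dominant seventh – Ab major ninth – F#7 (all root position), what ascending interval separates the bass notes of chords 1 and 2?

diminished fourth

The roots are D and Gb.
4 letter names make it a fourth; at 4 semitones (a half step narrower than perfect) the quality is diminished.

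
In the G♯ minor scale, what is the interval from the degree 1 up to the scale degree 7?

minor seventh

The scale runs G♯ A♯ B C♯ D♯ E F♯.
The degree 1 is G♯ and the 7th degree is F♯.
G♯ up to F♯ is 10 semitones, a half step narrower than a major seventh, so the interval is minor.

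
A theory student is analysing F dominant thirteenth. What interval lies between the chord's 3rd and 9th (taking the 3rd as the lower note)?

minor seventh

F dominant thirteenth: F–A–C–Eb–G–D.
The 3rd is A and the 9th is G.
A up to G is 10 semitones, a half step narrower than a major seventh, so the interval is minor.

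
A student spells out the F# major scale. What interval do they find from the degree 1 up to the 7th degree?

major 7th

Spelling the F# major scale: F# G# A# B C# D# E#.
That puts F# below E#.
From F# to E# is 11 semitones, exactly the major seventh.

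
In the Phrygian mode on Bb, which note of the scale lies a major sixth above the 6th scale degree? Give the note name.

The scale is Bb Cb Db Eb F Gb Ab.
The 6th scale degree is Gb; a major sixth above that is Eb — scale degree 4.

Eb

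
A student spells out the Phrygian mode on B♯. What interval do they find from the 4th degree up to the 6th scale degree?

minor third

B♯ phrygian: B♯ C♯ D♯ E♯ F𝄪 G♯ A♯.
4th degree = E♯; 6th scale degree = G♯.
E♯ up to G♯ is 3 semitones, a half step narrower than a major third, so the interval is minor.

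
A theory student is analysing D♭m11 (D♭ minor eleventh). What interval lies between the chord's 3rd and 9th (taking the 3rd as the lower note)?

D♭m11 is spelled D♭–F♭–A♭–C♭–E♭–G♭.
3rd = F♭; 9th = E♭.
F♭ up to E♭ spans 7 letter names and 11 semitones — a major seventh.

major seventh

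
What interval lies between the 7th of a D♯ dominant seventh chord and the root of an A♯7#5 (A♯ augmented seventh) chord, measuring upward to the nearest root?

The 7th of D♯ dominant seventh is C♯; the root of A♯7#5 (A♯ augmented seventh) is A♯.
From C♯ to A♯ is 9 semitones, exactly the major sixth.

major 6th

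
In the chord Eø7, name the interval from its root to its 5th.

d5

The chord tones of Eø are E-G-B♭-D.
So we need the interval from E up to B♭.
From E to B♭: 6 semitones over a fifth = diminished.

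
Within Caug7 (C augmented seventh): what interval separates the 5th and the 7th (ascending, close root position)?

C+7 (C augmented seventh) is spelled C–E–G#–Bb.
The 5th is G# and the 7th is Bb.
G# up to Bb is 2 semitones, a whole step narrower than a major third, so the interval is diminished.

diminished 3rd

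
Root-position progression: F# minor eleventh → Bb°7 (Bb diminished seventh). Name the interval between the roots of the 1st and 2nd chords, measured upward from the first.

diminished fourth

The roots are F# and Bb.
From F# to Bb: 4 semitones over a fourth = diminished.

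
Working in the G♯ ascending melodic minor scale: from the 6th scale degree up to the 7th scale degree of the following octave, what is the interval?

major ninth

Spelling the G♯ ascending melodic minor scale: G♯ A♯ B C♯ D♯ E♯ F𝄪.
6th scale degree = E♯; 7th degree (up an octave) = F𝄪.
From E♯ to F𝄪 is 14 semitones, exactly the major ninth.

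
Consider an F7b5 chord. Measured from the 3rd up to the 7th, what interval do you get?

diminished fifth

F7b5: F-A-C♭-E♭.
So we need the interval from A up to E♭.
From A to E♭: 6 semitones over a fifth = diminished.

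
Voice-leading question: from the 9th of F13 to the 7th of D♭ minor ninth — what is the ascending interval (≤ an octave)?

F13 has G as its 9th, and D♭ minor ninth has C♭ as its 7th.
From G to C♭: 4 semitones over a fourth = diminished.

d4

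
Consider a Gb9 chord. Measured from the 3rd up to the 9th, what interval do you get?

m7

Gb9 is spelled Gb-Bb-Db-Fb-Ab.
3rd = Bb; 9th = Ab.
7 letter names make it a seventh; at 10 semitones (a half step narrower than major) the quality is minor.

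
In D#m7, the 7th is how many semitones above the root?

D# minor seventh: D#, F#, A#, C#.
D# to C# is a minor seventh: 10 semitones.

10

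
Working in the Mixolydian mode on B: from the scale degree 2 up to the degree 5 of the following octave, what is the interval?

perfect eleventh

B mixolydian: B C# D# E F# G# A.
That puts C# below F#.
Counting 11 letters and 17 half steps from C# gives a perfect eleventh.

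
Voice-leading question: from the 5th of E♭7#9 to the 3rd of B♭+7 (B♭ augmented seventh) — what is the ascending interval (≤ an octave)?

major third

The 5th of E♭7#9 is B♭; the 3rd of B♭+7 (B♭ augmented seventh) is D.
From B♭ to D is 4 semitones, exactly the major third.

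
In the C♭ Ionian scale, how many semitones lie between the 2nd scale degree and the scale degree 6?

The scale is C♭ D♭ E♭ F♭ G♭ A♭ B♭.
D♭ up to A♭ is a perfect fifth — 7 semitones.

7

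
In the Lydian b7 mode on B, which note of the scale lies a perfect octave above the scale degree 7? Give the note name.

A

The scale is B C# D# E# F# G# A.
The scale degree 7 is A; a perfect octave above that is A — scale degree 7.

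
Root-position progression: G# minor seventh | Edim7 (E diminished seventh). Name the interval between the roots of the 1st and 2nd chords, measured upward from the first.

The roots are G# and E.
G# up to E is 8 semitones, a half step narrower than a major sixth, so the interval is minor.

minor 6th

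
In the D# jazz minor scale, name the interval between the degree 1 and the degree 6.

major sixth

D# melodic minor: D# E# F# G# A# B# C##.
The degree 1 is D# and the 6th scale degree is B#.
From D# to B# is 9 semitones, exactly the major sixth.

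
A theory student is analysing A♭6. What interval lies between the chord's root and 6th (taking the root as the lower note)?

A♭6 (A♭ major sixth) is spelled A♭, C, E♭, F.
That puts A♭ below F.
Counting 6 letters and 9 half steps from A♭ gives a major sixth.

major sixth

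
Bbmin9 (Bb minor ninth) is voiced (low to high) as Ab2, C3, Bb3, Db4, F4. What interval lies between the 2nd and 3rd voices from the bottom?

minor 7th

Those voices are C3 and Bb3.
From C to Bb: 10 semitones over a seventh = minor.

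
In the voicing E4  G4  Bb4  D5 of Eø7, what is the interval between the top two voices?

Those voices are Bb4 and D5.
Bb up to D spans 3 letter names and 4 semitones — a major third.

major 3rd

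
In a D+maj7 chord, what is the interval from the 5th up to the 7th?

D augmented major seventh is spelled D, F♯, A♯, C♯.
So we need the interval from A♯ up to C♯.
3 letter names make it a third; at 3 semitones (a half step narrower than major) the quality is minor.

minor 3rd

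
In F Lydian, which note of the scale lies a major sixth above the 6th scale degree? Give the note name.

B

The scale is F G A B C D E.
The 6th scale degree is D; a major sixth above that is B — scale degree 4.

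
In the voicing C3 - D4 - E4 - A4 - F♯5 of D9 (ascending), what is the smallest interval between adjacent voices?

major second

Adjacent intervals: C3→D4 = major ninth; D4→E4 = major second; E4→A4 = perfect fourth; A4→F♯5 = major sixth.
The smallest is D4 to E4, a major second (2 semitones).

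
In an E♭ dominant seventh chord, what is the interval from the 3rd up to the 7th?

E♭ dominant seventh: E♭–G–B♭–D♭.
The 3rd is G and the 7th is D♭.
5 letter names make it a fifth; at 6 semitones (a half step narrower than perfect) the quality is diminished.
This 3–7 tritone is the characteristic tension at the heart of the dominant sound.

diminished fifth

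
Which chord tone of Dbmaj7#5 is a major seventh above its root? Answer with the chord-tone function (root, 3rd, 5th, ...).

Spelling the chord: Db, F, A, C.
The root is Db. A major seventh above Db is C.
C is the chord's 7th.

7th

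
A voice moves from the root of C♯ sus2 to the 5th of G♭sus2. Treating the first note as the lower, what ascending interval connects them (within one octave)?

C♯ sus2 has C♯ as its root, and G♭sus2 has D♭ as its 5th.
From C♯ to D♭: 0 semitones over a second = diminished.

diminished 2nd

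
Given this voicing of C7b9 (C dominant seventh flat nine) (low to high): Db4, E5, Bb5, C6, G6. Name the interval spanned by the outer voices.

The outer voices are Db4 and G6.
Db up to G is 30 semitones, a half step wider than a perfect 18th, so the interval is augmented.

augmented 18th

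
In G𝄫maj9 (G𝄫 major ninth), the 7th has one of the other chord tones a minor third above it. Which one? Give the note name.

G𝄫 major ninth is spelled G𝄫-B𝄫-D𝄫-F♭-A𝄫.
The 7th is F♭. A minor third above F♭ is A𝄫.
A𝄫 is the chord's 9th.

Abb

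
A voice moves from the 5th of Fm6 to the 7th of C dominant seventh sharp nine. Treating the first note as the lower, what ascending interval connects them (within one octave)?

The 5th of Fm6 is C; the 7th of C dominant seventh sharp nine is Bb.
7 letter names make it a seventh; at 10 semitones (a half step narrower than major) the quality is minor.

minor seventh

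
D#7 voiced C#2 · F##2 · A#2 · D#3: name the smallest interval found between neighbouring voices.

minor third

Adjacent intervals: C#2→F##2 = augmented fourth; F##2→A#2 = minor third; A#2→D#3 = perfect fourth.
The smallest is F##2 to A#2, a minor third (3 semitones).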